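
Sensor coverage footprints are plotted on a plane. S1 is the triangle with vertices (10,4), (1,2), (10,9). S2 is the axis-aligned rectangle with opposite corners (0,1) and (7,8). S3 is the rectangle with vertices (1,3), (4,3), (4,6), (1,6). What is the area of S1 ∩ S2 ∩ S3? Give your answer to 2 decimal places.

The intersection is the polygon with vertices (4,4.333), (4,3), (2.286,3).
By the shoelace formula its area is 1.14.

1.14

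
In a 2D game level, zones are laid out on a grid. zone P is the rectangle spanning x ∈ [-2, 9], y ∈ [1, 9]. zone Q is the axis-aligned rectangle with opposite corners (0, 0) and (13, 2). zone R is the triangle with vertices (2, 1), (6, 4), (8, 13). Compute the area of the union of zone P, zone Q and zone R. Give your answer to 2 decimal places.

107.22

By inclusion–exclusion:
Individual areas: |zone P| = 88, |zone Q| = 26, |zone R| = 15.
|zone P∩zone Q|: x∈[0,9], y∈[1,2] → 9·1 = 9.
|zone P∩zone R| = 12.7778.
|zone Q∩zone R| = 0.4167.
|zone P∩zone Q∩zone R| = 0.4167.
|zone P ∪ zone Q ∪ zone R| = 129 − 22.1944 + 0.4167 = 107.22.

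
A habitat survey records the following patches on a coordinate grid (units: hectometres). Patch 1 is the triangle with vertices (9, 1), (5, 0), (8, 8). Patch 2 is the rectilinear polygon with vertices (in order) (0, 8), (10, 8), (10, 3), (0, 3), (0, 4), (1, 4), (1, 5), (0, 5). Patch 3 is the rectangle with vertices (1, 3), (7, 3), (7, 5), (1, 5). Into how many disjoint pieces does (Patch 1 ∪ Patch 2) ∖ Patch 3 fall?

(Patch 1 ∪ Patch 2) ∖ Patch 3 splits into 2 disjoint pieces (area 44.0268, area 1).

2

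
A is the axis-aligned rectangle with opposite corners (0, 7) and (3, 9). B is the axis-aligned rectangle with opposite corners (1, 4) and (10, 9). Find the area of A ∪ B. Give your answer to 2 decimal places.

47.00

By inclusion–exclusion:
Individual areas: |A| = 6, |B| = 45.
|A∩B|: x∈[1,3], y∈[7,9] → 2·2 = 4.
|A ∪ B| = 51 − 4 = 47.00.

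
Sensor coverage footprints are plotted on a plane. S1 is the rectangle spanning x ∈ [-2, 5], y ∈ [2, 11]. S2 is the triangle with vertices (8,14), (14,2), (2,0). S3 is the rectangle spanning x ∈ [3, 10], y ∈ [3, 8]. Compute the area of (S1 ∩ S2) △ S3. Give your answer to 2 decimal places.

33.50

|S1 ∩ S2| = 5.3571.
|(S1 ∩ S2) ∩ S3| = 3.4286.
|(S1 ∩ S2) △ S3| = 5.3571 + 35 − 6.8571 = 33.50.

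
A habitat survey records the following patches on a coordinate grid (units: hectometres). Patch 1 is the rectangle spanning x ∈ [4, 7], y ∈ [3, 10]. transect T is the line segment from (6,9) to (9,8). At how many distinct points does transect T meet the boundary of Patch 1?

The segment meets the boundary at (7,8.667).

1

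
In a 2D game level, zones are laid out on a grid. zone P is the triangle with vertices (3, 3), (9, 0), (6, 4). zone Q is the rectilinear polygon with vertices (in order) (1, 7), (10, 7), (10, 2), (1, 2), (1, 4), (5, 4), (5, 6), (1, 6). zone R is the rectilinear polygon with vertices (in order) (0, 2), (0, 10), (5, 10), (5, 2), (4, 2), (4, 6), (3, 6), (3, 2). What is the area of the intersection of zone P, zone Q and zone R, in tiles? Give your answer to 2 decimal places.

1.25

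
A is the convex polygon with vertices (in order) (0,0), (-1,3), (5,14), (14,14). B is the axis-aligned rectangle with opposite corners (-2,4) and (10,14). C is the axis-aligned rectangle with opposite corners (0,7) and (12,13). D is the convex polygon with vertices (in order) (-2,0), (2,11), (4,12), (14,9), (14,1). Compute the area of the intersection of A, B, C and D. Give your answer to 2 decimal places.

27.37

The intersection is the polygon with vertices (7,7), (1.182,7), (3.875,11.938), (4,12), (10,10.2), (10,10).
By the shoelace formula its area is 27.37.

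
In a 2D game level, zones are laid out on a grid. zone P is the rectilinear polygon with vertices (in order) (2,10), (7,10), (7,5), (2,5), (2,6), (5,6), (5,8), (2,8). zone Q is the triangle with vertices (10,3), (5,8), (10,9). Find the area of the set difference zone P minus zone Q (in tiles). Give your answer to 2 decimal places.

|zone P| = 19, |zone P∩zone Q| = 2.4.
|zone P ∖ zone Q| = |zone P| − |zone P∩zone Q| = 19 − 2.4 = 16.60.

16.60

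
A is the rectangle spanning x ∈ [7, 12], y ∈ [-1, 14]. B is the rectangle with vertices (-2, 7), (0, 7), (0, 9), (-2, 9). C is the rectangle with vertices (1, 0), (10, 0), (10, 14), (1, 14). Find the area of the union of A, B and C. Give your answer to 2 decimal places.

By inclusion–exclusion:
Individual areas: |A| = 75, |B| = 4, |C| = 126.
|A∩B| = 0 (no overlap).
|A∩C|: x∈[7,10], y∈[0,14] → 3·14 = 42.
|B∩C| = 0 (no overlap).
|A∩B∩C| = 0.
|A ∪ B ∪ C| = 205 − 42 + 0 = 163.00.

163.00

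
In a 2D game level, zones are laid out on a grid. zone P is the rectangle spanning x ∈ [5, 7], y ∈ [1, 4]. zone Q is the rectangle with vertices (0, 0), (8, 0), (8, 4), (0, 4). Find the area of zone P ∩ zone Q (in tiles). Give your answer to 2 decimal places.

|zone P∩zone Q|: x∈[5,7], y∈[1,4] → 2·3 = 6.

6.00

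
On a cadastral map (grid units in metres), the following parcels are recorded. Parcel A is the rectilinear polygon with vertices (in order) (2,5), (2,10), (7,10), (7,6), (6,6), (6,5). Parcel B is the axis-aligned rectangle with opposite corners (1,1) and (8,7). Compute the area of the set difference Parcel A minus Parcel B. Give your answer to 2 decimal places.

|Parcel A| = 24, |Parcel A∩Parcel B| = 9.
|Parcel A ∖ Parcel B| = |Parcel A| − |Parcel A∩Parcel B| = 24 − 9 = 15.00.

15.00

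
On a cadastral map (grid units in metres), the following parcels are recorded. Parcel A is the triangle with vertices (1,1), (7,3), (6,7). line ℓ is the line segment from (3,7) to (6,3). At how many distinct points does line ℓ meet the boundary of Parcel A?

The segment meets the boundary at (4.421,5.105).

1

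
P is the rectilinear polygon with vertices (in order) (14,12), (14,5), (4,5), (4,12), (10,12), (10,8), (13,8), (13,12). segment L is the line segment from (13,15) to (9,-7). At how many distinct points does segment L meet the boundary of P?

The segment meets the boundary at (11.182,5), (11.727,8).

2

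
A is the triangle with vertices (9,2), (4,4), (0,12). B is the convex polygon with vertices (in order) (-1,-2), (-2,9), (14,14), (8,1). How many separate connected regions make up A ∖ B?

A ∖ B splits into 2 disjoint pieces (area 0.0575, area 0.7615).

2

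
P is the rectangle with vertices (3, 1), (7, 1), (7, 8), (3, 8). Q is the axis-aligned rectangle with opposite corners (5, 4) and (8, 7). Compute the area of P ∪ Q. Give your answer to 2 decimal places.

31.00

By inclusion–exclusion:
Individual areas: |P| = 28, |Q| = 9.
|P∩Q|: x∈[5,7], y∈[4,7] → 2·3 = 6.
|P ∪ Q| = 37 − 6 = 31.00.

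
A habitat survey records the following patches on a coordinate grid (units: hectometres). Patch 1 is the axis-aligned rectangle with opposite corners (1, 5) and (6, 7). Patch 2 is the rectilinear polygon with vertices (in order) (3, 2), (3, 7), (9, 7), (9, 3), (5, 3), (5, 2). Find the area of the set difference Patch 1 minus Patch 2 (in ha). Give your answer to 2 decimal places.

4.00

|Patch 1| = 10, |Patch 1∩Patch 2| = 6.
|Patch 1 ∖ Patch 2| = |Patch 1| − |Patch 1∩Patch 2| = 10 − 6 = 4.00.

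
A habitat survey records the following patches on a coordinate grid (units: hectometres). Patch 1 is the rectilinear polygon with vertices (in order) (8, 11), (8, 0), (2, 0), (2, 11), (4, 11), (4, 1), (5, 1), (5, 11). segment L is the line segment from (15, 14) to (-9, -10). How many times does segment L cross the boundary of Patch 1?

The segment meets the boundary at (5,4), (8,7), (2,1), (4,3).

4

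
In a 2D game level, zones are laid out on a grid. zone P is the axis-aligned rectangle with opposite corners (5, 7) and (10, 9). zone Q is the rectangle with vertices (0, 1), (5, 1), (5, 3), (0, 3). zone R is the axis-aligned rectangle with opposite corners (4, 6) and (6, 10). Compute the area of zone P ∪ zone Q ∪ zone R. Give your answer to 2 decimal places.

By inclusion–exclusion:
Individual areas: |zone P| = 10, |zone Q| = 10, |zone R| = 8.
|zone P∩zone Q| = 0 (no overlap).
|zone P∩zone R|: x∈[5,6], y∈[7,9] → 1·2 = 2.
|zone Q∩zone R| = 0 (no overlap).
|zone P∩zone Q∩zone R| = 0.
|zone P ∪ zone Q ∪ zone R| = 28 − 2 + 0 = 26.00.

26.00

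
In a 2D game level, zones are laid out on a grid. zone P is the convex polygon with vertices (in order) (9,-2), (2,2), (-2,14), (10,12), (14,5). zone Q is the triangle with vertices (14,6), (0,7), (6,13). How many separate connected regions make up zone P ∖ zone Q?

zone P ∖ zone Q splits into 3 disjoint pieces (area 73.3729, area 24.5893, area 7.9832).

3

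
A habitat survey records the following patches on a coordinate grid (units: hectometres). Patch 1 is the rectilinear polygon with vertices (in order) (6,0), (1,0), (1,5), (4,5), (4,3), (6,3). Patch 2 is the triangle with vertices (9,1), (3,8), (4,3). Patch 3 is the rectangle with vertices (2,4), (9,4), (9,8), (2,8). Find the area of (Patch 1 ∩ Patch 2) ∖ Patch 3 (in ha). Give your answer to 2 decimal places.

|Patch 1 ∩ Patch 2| = 1.2.
|(Patch 1 ∩ Patch 2) ∩ Patch 3| = 0.3.
|(Patch 1 ∩ Patch 2) ∖ Patch 3| = 1.2 − 0.3 = 0.90.

0.90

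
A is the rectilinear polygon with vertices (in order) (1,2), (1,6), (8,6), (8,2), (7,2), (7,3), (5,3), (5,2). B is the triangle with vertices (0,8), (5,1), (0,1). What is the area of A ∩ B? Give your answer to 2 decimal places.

7.43

The intersection is the polygon with vertices (1,6), (1.429,6), (4.286,2), (1,2).
By the shoelace formula its area is 7.43.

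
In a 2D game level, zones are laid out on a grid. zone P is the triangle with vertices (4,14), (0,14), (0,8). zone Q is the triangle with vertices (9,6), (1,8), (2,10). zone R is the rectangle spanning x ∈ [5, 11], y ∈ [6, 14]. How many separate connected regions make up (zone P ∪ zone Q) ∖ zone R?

(zone P ∪ zone Q) ∖ zone R splits into 2 disjoint pieces (area 12, area 6.4286).

2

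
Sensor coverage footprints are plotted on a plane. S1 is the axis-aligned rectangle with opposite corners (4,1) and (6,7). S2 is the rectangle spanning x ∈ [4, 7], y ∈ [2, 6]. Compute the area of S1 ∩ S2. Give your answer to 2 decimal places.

8.00

|S1∩S2|: x∈[4,6], y∈[2,6] → 2·4 = 8.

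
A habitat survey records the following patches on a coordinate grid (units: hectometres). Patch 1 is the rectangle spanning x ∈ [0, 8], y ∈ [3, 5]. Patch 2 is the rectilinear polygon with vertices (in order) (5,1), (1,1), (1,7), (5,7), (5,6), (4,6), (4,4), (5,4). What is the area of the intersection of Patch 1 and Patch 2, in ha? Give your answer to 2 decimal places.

The intersection is the polygon with vertices (4,5), (4,4), (5,4), (5,3), (1,3), (1,5).
By the shoelace formula its area is 7.00.

7.00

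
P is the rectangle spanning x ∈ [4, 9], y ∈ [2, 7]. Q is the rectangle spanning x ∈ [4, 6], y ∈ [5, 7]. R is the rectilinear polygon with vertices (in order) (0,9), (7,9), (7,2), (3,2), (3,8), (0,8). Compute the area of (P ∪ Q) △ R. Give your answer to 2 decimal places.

|P ∪ Q| = 25.
|(P ∪ Q) ∩ R| = 15.
|(P ∪ Q) △ R| = 25 + 31 − 30 = 26.00.

26.00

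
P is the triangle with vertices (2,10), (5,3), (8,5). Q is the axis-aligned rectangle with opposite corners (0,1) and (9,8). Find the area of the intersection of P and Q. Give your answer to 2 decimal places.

The intersection is the polygon with vertices (8,5), (5,3), (2.857,8), (4.4,8).
By the shoelace formula its area is 11.96.

11.96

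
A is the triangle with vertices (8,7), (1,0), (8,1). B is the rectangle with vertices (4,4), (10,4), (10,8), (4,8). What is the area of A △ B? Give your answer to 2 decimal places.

36.00

|A| = 21, |B| = 24, |A∩B| = 4.5.
|A △ B| = |A| + |B| − 2·|A∩B| = 21 + 24 − 9 = 36.00.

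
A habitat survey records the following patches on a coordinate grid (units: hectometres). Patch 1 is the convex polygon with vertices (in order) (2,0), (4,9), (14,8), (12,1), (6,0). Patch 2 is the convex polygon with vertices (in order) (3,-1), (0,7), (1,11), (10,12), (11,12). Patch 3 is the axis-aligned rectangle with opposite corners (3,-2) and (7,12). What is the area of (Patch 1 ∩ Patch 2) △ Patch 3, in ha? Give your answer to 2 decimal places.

36.90

|Patch 1 ∩ Patch 2| = 28.8834.
|(Patch 1 ∩ Patch 2) ∩ Patch 3| = 23.9923.
|(Patch 1 ∩ Patch 2) △ Patch 3| = 28.8834 + 56 − 47.9846 = 36.90.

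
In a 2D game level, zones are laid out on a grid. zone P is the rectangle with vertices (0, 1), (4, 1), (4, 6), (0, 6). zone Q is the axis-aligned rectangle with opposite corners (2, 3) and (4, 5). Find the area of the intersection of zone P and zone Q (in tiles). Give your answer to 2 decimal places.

|zone P∩zone Q|: x∈[2,4], y∈[3,5] → 2·2 = 4.

4.00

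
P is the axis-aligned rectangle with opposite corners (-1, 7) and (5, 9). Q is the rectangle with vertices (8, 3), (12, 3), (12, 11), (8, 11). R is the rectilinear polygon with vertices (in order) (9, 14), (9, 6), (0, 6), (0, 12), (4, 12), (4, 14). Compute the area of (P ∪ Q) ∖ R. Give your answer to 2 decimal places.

29.00

|P ∪ Q| = 44.
|(P ∪ Q) ∩ R| = 15.
|(P ∪ Q) ∖ R| = 44 − 15 = 29.00.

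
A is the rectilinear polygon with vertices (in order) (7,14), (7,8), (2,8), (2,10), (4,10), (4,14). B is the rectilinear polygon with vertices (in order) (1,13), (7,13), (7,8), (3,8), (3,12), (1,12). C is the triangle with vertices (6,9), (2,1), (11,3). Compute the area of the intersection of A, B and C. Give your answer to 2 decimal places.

0.67

The intersection is the polygon with vertices (5.5,8), (6,9), (6.833,8).
By the shoelace formula its area is 0.67.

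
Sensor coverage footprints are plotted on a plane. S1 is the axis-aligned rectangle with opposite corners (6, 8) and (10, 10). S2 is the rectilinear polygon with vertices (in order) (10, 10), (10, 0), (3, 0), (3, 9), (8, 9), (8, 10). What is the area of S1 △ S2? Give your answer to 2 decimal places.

61.00

|S1| = 8, |S2| = 65, |S1∩S2| = 6.
|S1 △ S2| = |S1| + |S2| − 2·|S1∩S2| = 8 + 65 − 12 = 61.00.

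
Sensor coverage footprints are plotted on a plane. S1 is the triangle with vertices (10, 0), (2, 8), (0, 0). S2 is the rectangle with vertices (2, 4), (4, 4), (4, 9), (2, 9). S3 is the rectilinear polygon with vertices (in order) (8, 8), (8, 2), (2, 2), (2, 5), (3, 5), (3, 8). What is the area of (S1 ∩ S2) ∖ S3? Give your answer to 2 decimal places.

|S1 ∩ S2| = 6.
|(S1 ∩ S2) ∩ S3| = 3.5.
|(S1 ∩ S2) ∖ S3| = 6 − 3.5 = 2.50.

2.50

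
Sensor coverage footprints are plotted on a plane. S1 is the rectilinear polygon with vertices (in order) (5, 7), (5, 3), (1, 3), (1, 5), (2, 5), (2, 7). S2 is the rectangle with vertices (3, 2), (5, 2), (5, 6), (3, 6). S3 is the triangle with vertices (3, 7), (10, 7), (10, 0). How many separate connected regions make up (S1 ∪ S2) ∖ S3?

(S1 ∪ S2) ∖ S3 is a single connected region.

1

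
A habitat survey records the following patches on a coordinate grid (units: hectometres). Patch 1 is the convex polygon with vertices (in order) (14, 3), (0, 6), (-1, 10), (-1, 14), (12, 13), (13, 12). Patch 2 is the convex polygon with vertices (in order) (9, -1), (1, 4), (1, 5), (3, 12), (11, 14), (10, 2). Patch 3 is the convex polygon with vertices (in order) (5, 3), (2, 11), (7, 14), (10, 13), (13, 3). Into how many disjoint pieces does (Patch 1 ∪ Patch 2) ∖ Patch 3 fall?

2

(Patch 1 ∪ Patch 2) ∖ Patch 3 splits into 2 disjoint pieces (area 56.8839, area 20.2458).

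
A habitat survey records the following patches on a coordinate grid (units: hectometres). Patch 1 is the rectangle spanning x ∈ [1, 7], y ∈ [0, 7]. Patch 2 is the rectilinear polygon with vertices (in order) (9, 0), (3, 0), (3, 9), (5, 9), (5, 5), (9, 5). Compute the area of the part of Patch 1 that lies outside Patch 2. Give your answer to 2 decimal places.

|Patch 1| = 42, |Patch 1∩Patch 2| = 24.
|Patch 1 ∖ Patch 2| = |Patch 1| − |Patch 1∩Patch 2| = 42 − 24 = 18.00.

18.00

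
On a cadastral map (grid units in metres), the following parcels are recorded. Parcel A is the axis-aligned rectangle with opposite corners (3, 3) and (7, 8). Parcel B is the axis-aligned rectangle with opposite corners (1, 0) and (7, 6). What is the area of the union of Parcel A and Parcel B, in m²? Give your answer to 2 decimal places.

44.00

By inclusion–exclusion:
Individual areas: |Parcel A| = 20, |Parcel B| = 36.
|Parcel A∩Parcel B|: x∈[3,7], y∈[3,6] → 4·3 = 12.
|Parcel A ∪ Parcel B| = 56 − 12 = 44.00.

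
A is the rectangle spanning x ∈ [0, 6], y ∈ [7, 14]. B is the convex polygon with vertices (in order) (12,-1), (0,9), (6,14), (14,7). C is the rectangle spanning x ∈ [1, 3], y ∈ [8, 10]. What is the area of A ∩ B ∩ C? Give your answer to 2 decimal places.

3.97

The intersection is the polygon with vertices (1,8.167), (1,9.833), (1.2,10), (3,10), (3,8), (1.2,8).
By the shoelace formula its area is 3.97.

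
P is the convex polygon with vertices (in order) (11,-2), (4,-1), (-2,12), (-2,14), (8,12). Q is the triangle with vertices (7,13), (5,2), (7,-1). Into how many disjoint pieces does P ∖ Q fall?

P ∖ Q is a single connected region.

1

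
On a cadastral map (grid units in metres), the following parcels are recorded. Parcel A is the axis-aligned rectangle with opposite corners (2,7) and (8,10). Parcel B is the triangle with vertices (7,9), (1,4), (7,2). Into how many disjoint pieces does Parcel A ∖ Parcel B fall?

1

Parcel A ∖ Parcel B is a single connected region.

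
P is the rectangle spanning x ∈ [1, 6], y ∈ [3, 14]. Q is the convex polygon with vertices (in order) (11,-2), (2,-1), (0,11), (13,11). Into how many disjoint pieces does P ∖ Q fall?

P ∖ Q splits into 2 disjoint pieces (area 15, area 0.3333).

2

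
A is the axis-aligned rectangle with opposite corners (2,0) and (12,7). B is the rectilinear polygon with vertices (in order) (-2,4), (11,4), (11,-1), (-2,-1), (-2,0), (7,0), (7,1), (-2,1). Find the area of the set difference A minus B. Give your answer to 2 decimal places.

|A| = 70, |A∩B| = 31.
|A ∖ B| = |A| − |A∩B| = 70 − 31 = 39.00.

39.00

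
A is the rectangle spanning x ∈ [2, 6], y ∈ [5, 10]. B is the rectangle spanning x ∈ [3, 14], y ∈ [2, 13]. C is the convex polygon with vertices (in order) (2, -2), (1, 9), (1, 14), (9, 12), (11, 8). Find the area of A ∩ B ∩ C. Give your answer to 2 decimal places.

The intersection is the polygon with vertices (6,5), (3,5), (3,10), (6,10).
By the shoelace formula its area is 15.00.

15.00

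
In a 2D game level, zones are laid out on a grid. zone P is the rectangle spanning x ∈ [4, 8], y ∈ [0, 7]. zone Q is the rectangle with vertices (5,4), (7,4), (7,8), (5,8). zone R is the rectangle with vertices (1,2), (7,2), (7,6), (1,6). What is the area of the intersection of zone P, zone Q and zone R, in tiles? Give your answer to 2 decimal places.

4.00

The intersection is the polygon with vertices (7,4), (5,4), (5,6), (7,6).
By the shoelace formula its area is 4.00.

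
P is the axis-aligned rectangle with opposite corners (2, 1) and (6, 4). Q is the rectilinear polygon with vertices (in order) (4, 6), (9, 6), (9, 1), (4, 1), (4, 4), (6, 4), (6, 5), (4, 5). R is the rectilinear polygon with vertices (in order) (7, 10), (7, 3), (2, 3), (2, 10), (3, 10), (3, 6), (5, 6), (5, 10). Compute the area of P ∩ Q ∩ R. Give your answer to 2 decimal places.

The intersection is the polygon with vertices (4,4), (6,4), (6,3), (4,3).
By the shoelace formula its area is 2.00.

2.00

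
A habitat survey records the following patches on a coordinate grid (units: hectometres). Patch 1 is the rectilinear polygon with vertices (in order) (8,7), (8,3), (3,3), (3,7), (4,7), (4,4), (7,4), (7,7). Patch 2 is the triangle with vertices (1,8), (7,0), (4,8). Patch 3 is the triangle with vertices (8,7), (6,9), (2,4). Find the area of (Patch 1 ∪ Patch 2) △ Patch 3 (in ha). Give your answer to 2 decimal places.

23.34

|Patch 1 ∪ Patch 2| = 19.3542.
|(Patch 1 ∪ Patch 2) ∩ Patch 3| = 2.5088.
|(Patch 1 ∪ Patch 2) △ Patch 3| = 19.3542 + 9 − 5.0176 = 23.34.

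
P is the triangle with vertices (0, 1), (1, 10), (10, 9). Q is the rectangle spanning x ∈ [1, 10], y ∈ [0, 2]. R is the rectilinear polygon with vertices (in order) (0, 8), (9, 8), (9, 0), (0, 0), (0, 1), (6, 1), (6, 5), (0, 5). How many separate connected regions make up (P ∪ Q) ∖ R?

3

(P ∪ Q) ∖ R splits into 3 disjoint pieces (area 13.0972, area 14.0861, area 2).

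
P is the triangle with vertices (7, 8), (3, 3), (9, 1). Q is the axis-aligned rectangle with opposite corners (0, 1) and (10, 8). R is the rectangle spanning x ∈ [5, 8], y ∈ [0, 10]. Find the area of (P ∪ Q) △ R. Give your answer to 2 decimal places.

58.00

|P ∪ Q| = 70.
|(P ∪ Q) ∩ R| = 21.
|(P ∪ Q) △ R| = 70 + 30 − 42 = 58.00.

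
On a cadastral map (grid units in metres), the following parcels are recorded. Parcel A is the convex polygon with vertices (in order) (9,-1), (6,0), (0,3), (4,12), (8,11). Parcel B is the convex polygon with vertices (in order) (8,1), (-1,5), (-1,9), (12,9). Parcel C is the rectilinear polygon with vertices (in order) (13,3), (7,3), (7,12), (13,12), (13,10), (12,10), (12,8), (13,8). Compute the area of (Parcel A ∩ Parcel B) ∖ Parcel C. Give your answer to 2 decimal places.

37.13

|Parcel A ∩ Parcel B| = 45.6316.
|(Parcel A ∩ Parcel B) ∩ Parcel C| = 8.5.
|(Parcel A ∩ Parcel B) ∖ Parcel C| = 45.6316 − 8.5 = 37.13.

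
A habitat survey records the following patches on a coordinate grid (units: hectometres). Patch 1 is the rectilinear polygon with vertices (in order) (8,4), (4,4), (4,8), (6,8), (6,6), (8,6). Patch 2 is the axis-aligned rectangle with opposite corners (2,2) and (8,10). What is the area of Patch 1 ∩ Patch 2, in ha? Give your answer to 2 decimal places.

The intersection is the polygon with vertices (4,4), (4,8), (6,8), (6,6), (8,6), (8,4).
By the shoelace formula its area is 12.00.

12.00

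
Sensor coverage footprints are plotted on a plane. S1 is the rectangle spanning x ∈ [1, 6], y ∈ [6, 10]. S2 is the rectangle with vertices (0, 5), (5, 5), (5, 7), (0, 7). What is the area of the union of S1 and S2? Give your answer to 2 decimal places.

26.00

By inclusion–exclusion:
Individual areas: |S1| = 20, |S2| = 10.
|S1∩S2|: x∈[1,5], y∈[6,7] → 4·1 = 4.
|S1 ∪ S2| = 30 − 4 = 26.00.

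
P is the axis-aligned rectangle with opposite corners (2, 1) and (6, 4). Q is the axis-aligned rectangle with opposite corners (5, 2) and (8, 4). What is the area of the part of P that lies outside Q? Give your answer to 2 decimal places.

|P∩Q|: x∈[5,6], y∈[2,4] → 1·2 = 2.
|P| = 12.
|P ∖ Q| = |P| − |P∩Q| = 12 − 2 = 10.00.

10.00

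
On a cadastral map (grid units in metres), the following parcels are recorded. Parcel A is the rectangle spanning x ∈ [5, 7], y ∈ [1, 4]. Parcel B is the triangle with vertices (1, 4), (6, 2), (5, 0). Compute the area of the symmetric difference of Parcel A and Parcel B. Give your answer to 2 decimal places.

|Parcel A| = 6, |Parcel B| = 6, |Parcel A∩Parcel B| = 0.95.
|Parcel A △ Parcel B| = |Parcel A| + |Parcel B| − 2·|Parcel A∩Parcel B| = 6 + 6 − 1.9 = 10.10.

10.10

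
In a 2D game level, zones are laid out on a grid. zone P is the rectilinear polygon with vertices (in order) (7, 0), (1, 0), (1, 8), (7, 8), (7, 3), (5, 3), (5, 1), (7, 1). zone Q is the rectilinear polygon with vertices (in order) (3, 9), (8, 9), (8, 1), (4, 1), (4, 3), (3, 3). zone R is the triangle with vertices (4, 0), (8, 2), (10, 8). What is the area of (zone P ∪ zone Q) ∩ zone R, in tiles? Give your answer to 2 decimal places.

The region (zone P ∪ zone Q) ∩ zone R is the polygon with vertices (8,2), (4,0), (8,5.333).
By the shoelace formula its area is 6.67.

6.67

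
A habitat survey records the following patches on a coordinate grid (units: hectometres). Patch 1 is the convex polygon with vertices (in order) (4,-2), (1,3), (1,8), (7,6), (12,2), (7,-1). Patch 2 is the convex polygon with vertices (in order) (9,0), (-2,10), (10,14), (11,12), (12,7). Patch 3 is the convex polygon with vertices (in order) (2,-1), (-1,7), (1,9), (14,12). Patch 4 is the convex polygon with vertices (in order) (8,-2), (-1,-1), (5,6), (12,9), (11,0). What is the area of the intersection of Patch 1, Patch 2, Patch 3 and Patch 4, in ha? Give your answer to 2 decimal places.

7.24

The intersection is the polygon with vertices (7.841,5.327), (5.696,3.004), (3.861,4.671), (5,6), (5.875,6.375), (7,6).
By the shoelace formula its area is 7.24.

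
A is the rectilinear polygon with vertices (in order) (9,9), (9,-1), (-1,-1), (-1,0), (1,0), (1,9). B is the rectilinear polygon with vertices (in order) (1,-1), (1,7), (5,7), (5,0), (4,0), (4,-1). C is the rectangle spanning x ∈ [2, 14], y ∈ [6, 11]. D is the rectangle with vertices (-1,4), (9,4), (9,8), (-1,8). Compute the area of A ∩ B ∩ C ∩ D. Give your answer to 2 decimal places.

3.00

The intersection is the polygon with vertices (5,6), (2,6), (2,7), (5,7).
By the shoelace formula its area is 3.00.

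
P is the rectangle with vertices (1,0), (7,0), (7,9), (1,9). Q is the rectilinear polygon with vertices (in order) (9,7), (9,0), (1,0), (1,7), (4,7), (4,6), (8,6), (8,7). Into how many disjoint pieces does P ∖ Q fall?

1

P ∖ Q is a single connected region.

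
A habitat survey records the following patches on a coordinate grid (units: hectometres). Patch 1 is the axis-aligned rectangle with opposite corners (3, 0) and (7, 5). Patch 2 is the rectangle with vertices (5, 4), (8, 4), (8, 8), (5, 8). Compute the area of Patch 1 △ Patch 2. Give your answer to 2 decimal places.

|Patch 1∩Patch 2|: x∈[5,7], y∈[4,5] → 2·1 = 2.
|Patch 1 △ Patch 2| = |Patch 1| + |Patch 2| − 2·|Patch 1∩Patch 2| = 20 + 12 − 4 = 28.00.

28.00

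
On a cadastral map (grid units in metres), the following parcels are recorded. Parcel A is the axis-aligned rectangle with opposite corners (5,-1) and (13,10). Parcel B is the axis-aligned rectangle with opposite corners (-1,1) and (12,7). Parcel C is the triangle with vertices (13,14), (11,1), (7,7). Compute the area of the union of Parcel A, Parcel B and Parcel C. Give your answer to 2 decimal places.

129.63

By inclusion–exclusion:
Individual areas: |Parcel A| = 88, |Parcel B| = 78, |Parcel C| = 32.
|Parcel A∩Parcel B|: x∈[5,12], y∈[1,7] → 7·6 = 42.
|Parcel A∩Parcel C| = 26.3736.
|Parcel B∩Parcel C| = 14.7692.
|Parcel A∩Parcel B∩Parcel C| = 14.7692.
|Parcel A ∪ Parcel B ∪ Parcel C| = 198 − 83.1429 + 14.7692 = 129.63.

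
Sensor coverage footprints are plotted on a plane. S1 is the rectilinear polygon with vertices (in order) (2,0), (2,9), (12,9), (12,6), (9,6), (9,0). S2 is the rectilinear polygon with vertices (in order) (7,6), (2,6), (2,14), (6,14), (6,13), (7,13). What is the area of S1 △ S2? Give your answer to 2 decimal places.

81.00

|S1| = 72, |S2| = 39, |S1∩S2| = 15.
|S1 △ S2| = |S1| + |S2| − 2·|S1∩S2| = 72 + 39 − 30 = 81.00.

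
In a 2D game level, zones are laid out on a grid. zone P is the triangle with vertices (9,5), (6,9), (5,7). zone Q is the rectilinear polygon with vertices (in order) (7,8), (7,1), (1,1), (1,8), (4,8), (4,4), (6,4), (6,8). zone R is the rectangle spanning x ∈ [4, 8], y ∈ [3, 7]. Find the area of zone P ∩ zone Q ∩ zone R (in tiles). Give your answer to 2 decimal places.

0.75

The intersection is the polygon with vertices (7,6), (6,6.5), (6,7), (7,7).
By the shoelace formula its area is 0.75.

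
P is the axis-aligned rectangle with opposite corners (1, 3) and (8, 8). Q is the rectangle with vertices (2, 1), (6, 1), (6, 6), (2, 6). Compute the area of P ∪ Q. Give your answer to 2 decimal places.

By inclusion–exclusion:
Individual areas: |P| = 35, |Q| = 20.
|P∩Q|: x∈[2,6], y∈[3,6] → 4·3 = 12.
|P ∪ Q| = 55 − 12 = 43.00.

43.00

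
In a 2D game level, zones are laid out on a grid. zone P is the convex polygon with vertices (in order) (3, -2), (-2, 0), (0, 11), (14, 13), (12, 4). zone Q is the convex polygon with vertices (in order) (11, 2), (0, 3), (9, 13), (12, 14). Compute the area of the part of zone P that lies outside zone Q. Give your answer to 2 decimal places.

|zone P| = 158, |zone P∩zone Q| = 72.5545.
|zone P ∖ zone Q| = |zone P| − |zone P∩zone Q| = 158 − 72.5545 = 85.45.

85.45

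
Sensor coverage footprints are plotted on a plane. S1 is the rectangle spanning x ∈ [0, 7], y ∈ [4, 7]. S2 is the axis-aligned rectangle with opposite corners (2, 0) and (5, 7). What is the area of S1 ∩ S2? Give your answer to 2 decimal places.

|S1∩S2|: x∈[2,5], y∈[4,7] → 3·3 = 9.

9.00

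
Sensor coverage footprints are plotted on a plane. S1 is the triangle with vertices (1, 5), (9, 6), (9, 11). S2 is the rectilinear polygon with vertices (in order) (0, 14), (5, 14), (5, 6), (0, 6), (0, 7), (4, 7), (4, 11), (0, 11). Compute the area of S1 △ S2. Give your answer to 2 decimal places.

|S1| = 20, |S2| = 24, |S1∩S2| = 2.625.
|S1 △ S2| = |S1| + |S2| − 2·|S1∩S2| = 20 + 24 − 5.25 = 38.75.

38.75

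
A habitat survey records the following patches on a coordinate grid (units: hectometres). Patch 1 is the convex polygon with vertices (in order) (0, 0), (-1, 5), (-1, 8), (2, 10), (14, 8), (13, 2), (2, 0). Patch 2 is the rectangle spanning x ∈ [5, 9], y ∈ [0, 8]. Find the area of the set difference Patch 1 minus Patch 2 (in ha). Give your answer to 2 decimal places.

|Patch 1| = 116.5, |Patch 1∩Patch 2| = 28.3636.
|Patch 1 ∖ Patch 2| = |Patch 1| − |Patch 1∩Patch 2| = 116.5 − 28.3636 = 88.14.

88.14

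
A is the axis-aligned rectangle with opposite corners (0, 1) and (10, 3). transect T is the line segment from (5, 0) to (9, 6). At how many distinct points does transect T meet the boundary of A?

2

The segment meets the boundary at (7,3), (5.667,1).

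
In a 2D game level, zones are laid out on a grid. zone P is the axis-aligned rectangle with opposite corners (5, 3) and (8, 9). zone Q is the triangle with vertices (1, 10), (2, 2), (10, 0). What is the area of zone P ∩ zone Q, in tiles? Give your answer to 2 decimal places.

The intersection is the polygon with vertices (5,3), (5,5.556), (7.3,3).
By the shoelace formula its area is 2.94.

2.94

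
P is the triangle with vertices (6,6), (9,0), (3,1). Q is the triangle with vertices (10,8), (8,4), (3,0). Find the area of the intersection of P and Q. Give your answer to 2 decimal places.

The intersection is the polygon with vertices (7.286,3.429), (4.035,0.828), (3.764,0.873), (6.818,4.364).
By the shoelace formula its area is 2.67.

2.67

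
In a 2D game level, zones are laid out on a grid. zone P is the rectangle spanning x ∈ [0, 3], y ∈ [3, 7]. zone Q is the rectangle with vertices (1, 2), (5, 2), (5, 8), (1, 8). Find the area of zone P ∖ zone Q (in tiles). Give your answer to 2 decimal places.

4.00

|zone P∩zone Q|: x∈[1,3], y∈[3,7] → 2·4 = 8.
|zone P| = 12.
|zone P ∖ zone Q| = |zone P| − |zone P∩zone Q| = 12 − 8 = 4.00.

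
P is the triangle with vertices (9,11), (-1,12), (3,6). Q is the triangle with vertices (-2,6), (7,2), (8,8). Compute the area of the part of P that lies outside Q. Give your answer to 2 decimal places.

|P| = 28, |P∩Q| = 1.0836.
|P ∖ Q| = |P| − |P∩Q| = 28 − 1.0836 = 26.92.

26.92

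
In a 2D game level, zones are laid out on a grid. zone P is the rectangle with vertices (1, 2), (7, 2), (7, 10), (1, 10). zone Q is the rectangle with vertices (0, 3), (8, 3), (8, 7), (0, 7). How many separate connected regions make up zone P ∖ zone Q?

zone P ∖ zone Q splits into 2 disjoint pieces (area 6, area 18).

2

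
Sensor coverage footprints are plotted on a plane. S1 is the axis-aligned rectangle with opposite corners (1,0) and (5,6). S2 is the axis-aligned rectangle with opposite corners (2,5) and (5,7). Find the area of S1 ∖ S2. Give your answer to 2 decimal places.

21.00

|S1∩S2|: x∈[2,5], y∈[5,6] → 3·1 = 3.
|S1| = 24.
|S1 ∖ S2| = |S1| − |S1∩S2| = 24 − 3 = 21.00.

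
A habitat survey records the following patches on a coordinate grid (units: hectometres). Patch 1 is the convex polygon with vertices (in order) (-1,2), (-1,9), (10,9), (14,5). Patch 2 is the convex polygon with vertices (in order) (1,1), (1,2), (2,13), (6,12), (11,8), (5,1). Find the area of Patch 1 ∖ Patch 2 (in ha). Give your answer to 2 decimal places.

28.05

|Patch 1| = 74.5, |Patch 1∩Patch 2| = 46.4517.
|Patch 1 ∖ Patch 2| = |Patch 1| − |Patch 1∩Patch 2| = 74.5 − 46.4517 = 28.05.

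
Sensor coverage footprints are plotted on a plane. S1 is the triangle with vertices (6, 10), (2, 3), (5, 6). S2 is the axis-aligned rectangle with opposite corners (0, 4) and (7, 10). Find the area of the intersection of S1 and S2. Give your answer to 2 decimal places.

The intersection is the polygon with vertices (6,10), (5,6), (3,4), (2.571,4).
By the shoelace formula its area is 4.29.

4.29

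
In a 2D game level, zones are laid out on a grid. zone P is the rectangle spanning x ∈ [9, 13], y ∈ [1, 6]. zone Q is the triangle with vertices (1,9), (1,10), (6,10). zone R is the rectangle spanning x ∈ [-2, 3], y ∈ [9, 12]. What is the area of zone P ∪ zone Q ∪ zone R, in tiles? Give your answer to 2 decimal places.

By inclusion–exclusion:
Individual areas: |zone P| = 20, |zone Q| = 2.5, |zone R| = 15.
|zone P∩zone Q| = 0.
|zone P∩zone R| = 0 (no overlap).
|zone Q∩zone R| = 1.6.
|zone P∩zone Q∩zone R| = 0.
|zone P ∪ zone Q ∪ zone R| = 37.5 − 1.6 + 0 = 35.90.

35.90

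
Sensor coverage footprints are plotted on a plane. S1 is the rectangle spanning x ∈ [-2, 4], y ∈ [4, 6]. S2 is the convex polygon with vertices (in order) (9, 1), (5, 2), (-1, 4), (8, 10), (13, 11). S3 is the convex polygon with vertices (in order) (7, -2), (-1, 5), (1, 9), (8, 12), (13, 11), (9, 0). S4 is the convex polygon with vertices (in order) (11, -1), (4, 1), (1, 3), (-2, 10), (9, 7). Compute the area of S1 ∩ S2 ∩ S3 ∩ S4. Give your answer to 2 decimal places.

The intersection is the polygon with vertices (0.571,4), (0.222,4.815), (2,6), (4,6), (4,4).
By the shoelace formula its area is 6.36.

6.36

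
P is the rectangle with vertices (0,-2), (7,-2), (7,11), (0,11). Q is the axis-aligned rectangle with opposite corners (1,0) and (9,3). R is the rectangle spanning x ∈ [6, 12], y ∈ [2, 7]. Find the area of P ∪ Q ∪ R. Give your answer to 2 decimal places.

120.00

By inclusion–exclusion:
Individual areas: |P| = 91, |Q| = 24, |R| = 30.
|P∩Q|: x∈[1,7], y∈[0,3] → 6·3 = 18.
|P∩R|: x∈[6,7], y∈[2,7] → 1·5 = 5.
|Q∩R|: x∈[6,9], y∈[2,3] → 3·1 = 3.
|P∩Q∩R| = 1.
|P ∪ Q ∪ R| = 145 − 26 + 1 = 120.00.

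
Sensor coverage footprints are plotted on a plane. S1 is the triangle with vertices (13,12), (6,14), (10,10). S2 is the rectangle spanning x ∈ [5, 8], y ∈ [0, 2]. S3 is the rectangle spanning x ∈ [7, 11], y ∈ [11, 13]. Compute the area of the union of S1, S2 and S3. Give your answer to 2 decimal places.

By inclusion–exclusion:
Individual areas: |S1| = 10, |S2| = 6, |S3| = 8.
|S1∩S2| = 0.
|S1∩S3| = 5.6786.
|S2∩S3| = 0 (no overlap).
|S1∩S2∩S3| = 0.
|S1 ∪ S2 ∪ S3| = 24 − 5.6786 + 0 = 18.32.

18.32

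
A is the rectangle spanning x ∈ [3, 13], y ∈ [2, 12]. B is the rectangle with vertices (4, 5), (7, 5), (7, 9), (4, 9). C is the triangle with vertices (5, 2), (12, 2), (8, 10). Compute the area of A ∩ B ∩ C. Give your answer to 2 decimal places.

1.02

The intersection is the polygon with vertices (7,5), (6.125,5), (7,7.333).
By the shoelace formula its area is 1.02.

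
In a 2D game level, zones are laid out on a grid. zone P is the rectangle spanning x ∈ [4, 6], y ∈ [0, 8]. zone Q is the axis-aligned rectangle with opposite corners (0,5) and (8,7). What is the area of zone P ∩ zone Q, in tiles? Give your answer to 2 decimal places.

|zone P∩zone Q|: x∈[4,6], y∈[5,7] → 2·2 = 4.

4.00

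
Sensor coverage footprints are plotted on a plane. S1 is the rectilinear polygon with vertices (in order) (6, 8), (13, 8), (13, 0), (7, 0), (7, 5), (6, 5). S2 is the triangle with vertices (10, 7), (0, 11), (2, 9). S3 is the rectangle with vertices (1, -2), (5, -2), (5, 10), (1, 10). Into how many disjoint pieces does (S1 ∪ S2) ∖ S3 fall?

(S1 ∪ S2) ∖ S3 splits into 2 disjoint pieces (area 52.125, area 0.75).

2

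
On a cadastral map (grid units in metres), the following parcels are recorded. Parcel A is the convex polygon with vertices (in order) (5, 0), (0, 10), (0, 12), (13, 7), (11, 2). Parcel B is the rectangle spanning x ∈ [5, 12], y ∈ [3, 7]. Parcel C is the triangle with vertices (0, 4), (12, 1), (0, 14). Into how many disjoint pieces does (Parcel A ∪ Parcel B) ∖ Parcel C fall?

(Parcel A ∪ Parcel B) ∖ Parcel C splits into 2 disjoint pieces (area 29.3531, area 8.6429).

2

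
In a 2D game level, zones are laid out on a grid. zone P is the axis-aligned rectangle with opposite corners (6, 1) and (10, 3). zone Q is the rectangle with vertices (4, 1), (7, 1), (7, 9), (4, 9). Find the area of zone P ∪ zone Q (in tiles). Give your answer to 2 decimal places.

By inclusion–exclusion:
Individual areas: |zone P| = 8, |zone Q| = 24.
|zone P∩zone Q|: x∈[6,7], y∈[1,3] → 1·2 = 2.
|zone P ∪ zone Q| = 32 − 2 = 30.00.

30.00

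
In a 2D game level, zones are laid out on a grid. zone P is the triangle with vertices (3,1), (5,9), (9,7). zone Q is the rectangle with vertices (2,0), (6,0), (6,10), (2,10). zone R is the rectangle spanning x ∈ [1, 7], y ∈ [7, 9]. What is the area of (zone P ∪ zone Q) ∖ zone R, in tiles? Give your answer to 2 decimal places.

37.50

|zone P ∪ zone Q| = 46.75.
|(zone P ∪ zone Q) ∩ zone R| = 9.25.
|(zone P ∪ zone Q) ∖ zone R| = 46.75 − 9.25 = 37.50.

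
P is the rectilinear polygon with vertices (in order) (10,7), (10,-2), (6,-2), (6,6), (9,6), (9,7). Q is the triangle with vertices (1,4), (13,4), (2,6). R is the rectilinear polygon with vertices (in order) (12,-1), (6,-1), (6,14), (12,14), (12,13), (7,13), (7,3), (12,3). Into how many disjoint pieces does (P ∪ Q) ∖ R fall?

3

(P ∪ Q) ∖ R splits into 3 disjoint pieces (area 10.8182, area 4, area 7.5455).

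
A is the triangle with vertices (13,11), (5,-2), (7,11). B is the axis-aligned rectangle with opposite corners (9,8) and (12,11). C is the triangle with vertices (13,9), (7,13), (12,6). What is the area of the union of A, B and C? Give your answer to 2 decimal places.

44.27

By inclusion–exclusion:
Individual areas: |A| = 39, |B| = 9, |C| = 11.
|A∩B| = 8.4183.
|A∩C| = 5.7311.
|B∩C| = 5.9381.
|A∩B∩C| = 5.3564.
|A ∪ B ∪ C| = 59 − 20.0874 + 5.3564 = 44.27.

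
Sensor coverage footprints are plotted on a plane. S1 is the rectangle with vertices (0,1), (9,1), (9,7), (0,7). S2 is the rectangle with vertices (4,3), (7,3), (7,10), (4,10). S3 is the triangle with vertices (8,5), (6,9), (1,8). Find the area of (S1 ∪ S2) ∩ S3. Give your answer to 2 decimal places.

The region (S1 ∪ S2) ∩ S3 is the polygon with vertices (4,7), (4,8.6), (6,9), (7,7), (8,5), (3.333,7).
By the shoelace formula its area is 8.27.

8.27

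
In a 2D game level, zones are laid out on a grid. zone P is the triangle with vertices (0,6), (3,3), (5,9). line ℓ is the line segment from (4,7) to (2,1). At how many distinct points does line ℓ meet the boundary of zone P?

The segment meets the boundary at (2.75,3.25).

1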